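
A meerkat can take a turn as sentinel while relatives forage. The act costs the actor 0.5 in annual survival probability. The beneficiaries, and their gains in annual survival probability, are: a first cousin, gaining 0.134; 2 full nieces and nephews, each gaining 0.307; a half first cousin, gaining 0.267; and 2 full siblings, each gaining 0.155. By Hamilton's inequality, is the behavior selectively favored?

No

Hamilton's rule: the trait is favored when the sum of r·B over every recipient exceeds the actor's cost C.
r to a first cousin = 0.125 (first cousins share one grandparent pair — two paths of length 4: r = 2·(1/2)^4 = 1/8).
r to a full niece or nephew = 0.25 (full aunt/uncle↔niece/nephew: two paths of length 3 through the shared grandparent pair: r = 2·(1/2)^3 = 1/4).
r to a half first cousin = 1/16 (half first cousins share one grandparent — one path of length 4: r = (1/2)^4 = 1/16).
r to a full sibling = 1/2 (full sibs share both parents — two paths of length 2: r = 2·(1/2)^2 = 1/2).
Summing one r·B term per recipient: 1·0.125·0.134 + 2·0.25·0.307 + 1·0.0625·0.267 + 2·0.5·0.155 = 0.3419375.
0.3419375 < 0.5: the indirect benefit is less than the cost.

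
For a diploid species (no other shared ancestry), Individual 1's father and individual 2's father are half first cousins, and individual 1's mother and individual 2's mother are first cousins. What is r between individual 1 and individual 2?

0.046875

With two independent routes of shared ancestry, r is the sum of the two contributions.
Individual 1 and individual 2 are related in two ways: half second cousins through their fathers (r = 1/64) and second cousins through their mothers (r = 1/32).
r = 1/64 + 1/32 = 0.046875.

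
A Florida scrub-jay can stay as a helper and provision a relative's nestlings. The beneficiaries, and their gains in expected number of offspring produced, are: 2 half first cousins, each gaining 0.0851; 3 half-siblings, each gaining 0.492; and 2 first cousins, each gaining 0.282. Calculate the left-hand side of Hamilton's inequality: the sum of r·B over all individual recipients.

r to a half first cousin = 1/16 (half first cousins share one grandparent — one path of length 4: r = (1/2)^4 = 1/16).
r to a half-sibling = 0.25 (half-sibs share one parent — one path of length 2: r = (1/2)^2 = 1/4).
r to a first cousin = 0.125 (first cousins share one grandparent pair — two paths of length 4: r = 2·(1/2)^4 = 1/8).
Summing one r·B term per recipient: 2·0.0625·0.0851 + 3·0.25·0.492 + 2·0.125·0.282 = 0.4501375.

0.4501375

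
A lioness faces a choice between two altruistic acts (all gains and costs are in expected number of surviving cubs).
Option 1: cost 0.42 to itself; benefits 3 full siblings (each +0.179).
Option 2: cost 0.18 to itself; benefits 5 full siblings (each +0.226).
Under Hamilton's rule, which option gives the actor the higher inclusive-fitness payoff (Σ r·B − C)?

Option 1: r to a full sibling = 0.5.
Option 1: Σ r·B − C = (3·0.5·0.179) − 0.42 = -0.1515.
Option 2: r to a full sibling = 0.5.
Option 2: Σ r·B − C = (5·0.5·0.226) − 0.18 = 0.385.
Option 2 has the higher net inclusive-fitness payoff.

Option 2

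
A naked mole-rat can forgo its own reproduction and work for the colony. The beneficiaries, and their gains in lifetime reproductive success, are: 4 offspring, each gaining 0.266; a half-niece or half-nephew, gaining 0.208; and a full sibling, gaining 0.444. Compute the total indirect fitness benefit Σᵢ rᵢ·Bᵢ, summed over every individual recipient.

r to an offspring = 1/2 (one parent–offspring link: r = (1/2)^1 = 1/2).
r to a half-niece or half-nephew = 1/8 (half-aunt/uncle↔niece/nephew: one path of length 3: r = (1/2)^3 = 1/8).
r to a full sibling = 0.5 (full sibs share both parents — two paths of length 2: r = 2·(1/2)^2 = 1/2).
Summing one r·B term per recipient: 4·0.5·0.266 + 1·0.125·0.208 + 1·0.5·0.444 = 0.78.

0.78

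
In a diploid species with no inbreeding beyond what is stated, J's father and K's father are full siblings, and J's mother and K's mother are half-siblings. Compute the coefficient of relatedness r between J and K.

0.1875

Relatedness sums over independent paths through distinct common ancestors.
J and K are related in two ways: first cousins through their fathers (r = 1/8) and half first cousins through their mothers (r = 1/16).
r = 1/8 + 1/16 = 3/16 = 0.1875.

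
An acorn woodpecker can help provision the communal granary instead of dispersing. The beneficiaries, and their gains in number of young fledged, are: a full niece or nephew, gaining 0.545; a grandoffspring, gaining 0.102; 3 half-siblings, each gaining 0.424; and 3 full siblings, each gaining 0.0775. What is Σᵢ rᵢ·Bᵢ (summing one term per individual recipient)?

r to a full niece or nephew = 0.25 (full aunt/uncle↔niece/nephew: two paths of length 3 through the shared grandparent pair: r = 2·(1/2)^3 = 1/4).
r to a grandoffspring = 0.25 (two parent–offspring links: r = (1/2)^2 = 1/4).
r to a half-sibling = 0.25 (half-sibs share one parent — one path of length 2: r = (1/2)^2 = 1/4).
r to a full sibling = 1/2 (full sibs share both parents — two paths of length 2: r = 2·(1/2)^2 = 1/2).
Summing one r·B term per recipient: 1·0.25·0.545 + 1·0.25·0.102 + 3·0.25·0.424 + 3·0.5·0.0775 = 0.596.

0.596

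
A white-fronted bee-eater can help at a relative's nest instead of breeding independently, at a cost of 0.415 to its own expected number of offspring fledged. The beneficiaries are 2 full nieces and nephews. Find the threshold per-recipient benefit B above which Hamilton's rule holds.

r to a full niece or nephew = 0.25 (full aunt/uncle↔niece/nephew: two paths of length 3 through the shared grandparent pair: r = 2·(1/2)^3 = 1/4).
Hamilton's rule with n recipients of equal r: n·r·B > C, so B > C/(n·r) = 0.415/(2·0.25) = 0.83.

0.83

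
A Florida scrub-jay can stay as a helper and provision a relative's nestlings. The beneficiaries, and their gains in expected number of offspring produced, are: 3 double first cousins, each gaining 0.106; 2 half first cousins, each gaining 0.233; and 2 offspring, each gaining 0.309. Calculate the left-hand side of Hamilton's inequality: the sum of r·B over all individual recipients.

r to a double first cousin = 1/4 (double first cousins share both grandparent pairs — four paths of length 4: r = 4·(1/2)^4 = 1/4).
r to a half first cousin = 1/16 (half first cousins share one grandparent — one path of length 4: r = (1/2)^4 = 1/16).
r to an offspring = 0.5 (one parent–offspring link: r = (1/2)^1 = 1/2).
Summing one r·B term per recipient: 3·0.25·0.106 + 2·0.0625·0.233 + 2·0.5·0.309 = 0.417625.

0.417625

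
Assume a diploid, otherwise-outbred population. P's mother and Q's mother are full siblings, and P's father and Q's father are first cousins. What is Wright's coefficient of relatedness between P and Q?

0.15625

Wright's path rule: contributions from independent ancestry routes add.
P and Q are related in two ways: first cousins through their mothers (r = 1/8) and second cousins through their fathers (r = 1/32).
r = 1/8 + 1/32 = 5/32 = 0.15625.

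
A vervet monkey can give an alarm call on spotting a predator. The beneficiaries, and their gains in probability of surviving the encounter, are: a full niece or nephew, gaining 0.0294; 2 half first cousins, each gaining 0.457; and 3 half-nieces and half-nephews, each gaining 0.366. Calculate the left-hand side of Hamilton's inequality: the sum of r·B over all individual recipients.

0.201725

r to a full niece or nephew = 0.25 (full aunt/uncle↔niece/nephew: two paths of length 3 through the shared grandparent pair: r = 2·(1/2)^3 = 1/4).
r to a half first cousin = 0.0625 (half first cousins share one grandparent — one path of length 4: r = (1/2)^4 = 1/16).
r to a half-niece or half-nephew = 0.125 (half-aunt/uncle↔niece/nephew: one path of length 3: r = (1/2)^3 = 1/8).
Summing one r·B term per recipient: 1·0.25·0.0294 + 2·0.0625·0.457 + 3·0.125·0.366 = 0.201725.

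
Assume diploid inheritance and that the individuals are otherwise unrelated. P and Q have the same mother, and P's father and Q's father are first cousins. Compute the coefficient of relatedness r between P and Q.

With two independent routes of shared ancestry, r is the sum of the two contributions.
P and Q are related in two ways: half-sibs through their shared mother (r = 1/4) and second cousins through their fathers (r = 1/32).
r = 1/4 + 1/32 = 0.28125.

0.28125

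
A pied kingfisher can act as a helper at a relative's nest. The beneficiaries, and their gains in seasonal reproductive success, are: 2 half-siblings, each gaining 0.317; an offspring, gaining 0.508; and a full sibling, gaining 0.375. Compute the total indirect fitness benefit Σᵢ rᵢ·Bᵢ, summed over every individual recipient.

r to a half-sibling = 0.25 (half-sibs share one parent — one path of length 2: r = (1/2)^2 = 1/4).
r to an offspring = 0.5 (one parent–offspring link: r = (1/2)^1 = 1/2).
r to a full sibling = 0.5 (full sibs share both parents — two paths of length 2: r = 2·(1/2)^2 = 1/2).
Summing one r·B term per recipient: 2·0.25·0.317 + 1·0.5·0.508 + 1·0.5·0.375 = 0.6.

0.6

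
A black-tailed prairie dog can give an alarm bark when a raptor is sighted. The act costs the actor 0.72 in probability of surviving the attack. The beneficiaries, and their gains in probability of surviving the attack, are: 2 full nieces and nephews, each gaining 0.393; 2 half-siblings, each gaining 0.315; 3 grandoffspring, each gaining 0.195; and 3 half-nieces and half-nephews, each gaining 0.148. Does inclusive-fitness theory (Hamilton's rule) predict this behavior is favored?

Hamilton's rule: the trait is favored when the sum of r·B over every recipient exceeds the actor's cost C.
r to a full niece or nephew = 1/4 (full aunt/uncle↔niece/nephew: two paths of length 3 through the shared grandparent pair: r = 2·(1/2)^3 = 1/4).
r to a half-sibling = 1/4 (half-sibs share one parent — one path of length 2: r = (1/2)^2 = 1/4).
r to a grandoffspring = 0.25 (two parent–offspring links: r = (1/2)^2 = 1/4).
r to a half-niece or half-nephew = 0.125 (half-aunt/uncle↔niece/nephew: one path of length 3: r = (1/2)^3 = 1/8).
Summing one r·B term per recipient: 2·0.25·0.393 + 2·0.25·0.315 + 3·0.25·0.195 + 3·0.125·0.148 = 0.55575.
0.55575 < 0.72: the indirect benefit is less than the cost.

No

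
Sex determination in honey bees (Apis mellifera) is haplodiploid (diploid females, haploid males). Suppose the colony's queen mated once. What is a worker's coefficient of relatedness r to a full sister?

0.75

Haplodiploid full sisters inherit their father's entire haploid genome identically (contributing 1/2) and on average half of their mother's contribution (1/2 · 1/2 = 1/4); r = 1/2 + 1/4 = 3/4.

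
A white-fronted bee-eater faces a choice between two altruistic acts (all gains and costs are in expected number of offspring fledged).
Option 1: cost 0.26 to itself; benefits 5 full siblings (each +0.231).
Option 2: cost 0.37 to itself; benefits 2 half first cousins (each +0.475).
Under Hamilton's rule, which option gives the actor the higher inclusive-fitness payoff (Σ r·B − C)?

Option 1

Option 1: r to a full sibling = 0.5.
Option 1: Σ r·B − C = (5·0.5·0.231) − 0.26 = 0.3175.
Option 2: r to a half first cousin = 0.0625.
Option 2: Σ r·B − C = (2·0.0625·0.475) − 0.37 = -0.310625.
Option 1 has the higher net inclusive-fitness payoff.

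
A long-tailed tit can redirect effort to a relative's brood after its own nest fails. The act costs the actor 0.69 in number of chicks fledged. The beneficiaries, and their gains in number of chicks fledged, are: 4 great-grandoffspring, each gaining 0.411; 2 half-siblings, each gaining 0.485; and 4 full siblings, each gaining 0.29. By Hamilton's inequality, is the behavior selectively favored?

Yes

Hamilton's rule: the trait is favored when the sum of r·B over every recipient exceeds the actor's cost C.
r to a great-grandoffspring = 1/8 (three parent–offspring links: r = (1/2)^3 = 1/8).
r to a half-sibling = 1/4 (half-sibs share one parent — one path of length 2: r = (1/2)^2 = 1/4).
r to a full sibling = 1/2 (full sibs share both parents — two paths of length 2: r = 2·(1/2)^2 = 1/2).
Summing one r·B term per recipient: 4·0.125·0.411 + 2·0.25·0.485 + 4·0.5·0.29 = 1.028.
1.028 > 0.69: the indirect benefit exceeds the cost.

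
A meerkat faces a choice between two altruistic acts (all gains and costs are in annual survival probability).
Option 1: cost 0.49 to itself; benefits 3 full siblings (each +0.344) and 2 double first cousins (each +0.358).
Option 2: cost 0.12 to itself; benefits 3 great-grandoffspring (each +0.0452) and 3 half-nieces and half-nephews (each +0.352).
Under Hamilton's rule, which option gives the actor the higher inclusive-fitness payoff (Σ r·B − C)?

Option 1

Option 1: r to a full sibling = 0.5.
Option 1: r to a double first cousin = 0.25.
Option 1: Σ r·B − C = (3·0.5·0.344 + 2·0.25·0.358) − 0.49 = 0.205.
Option 2: r to a great-grandoffspring = 0.125.
Option 2: r to a half-niece or half-nephew = 0.125.
Option 2: Σ r·B − C = (3·0.125·0.0452 + 3·0.125·0.352) − 0.12 = 0.02895.
Option 1 has the higher net inclusive-fitness payoff.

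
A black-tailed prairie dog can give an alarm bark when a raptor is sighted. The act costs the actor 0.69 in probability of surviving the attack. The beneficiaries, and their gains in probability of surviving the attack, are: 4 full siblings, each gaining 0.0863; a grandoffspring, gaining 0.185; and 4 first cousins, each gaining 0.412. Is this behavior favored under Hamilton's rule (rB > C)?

No

Hamilton's rule: the trait is favored when the sum of r·B over every recipient exceeds the actor's cost C.
r to a full sibling = 1/2 (full sibs share both parents — two paths of length 2: r = 2·(1/2)^2 = 1/2).
r to a grandoffspring = 1/4 (two parent–offspring links: r = (1/2)^2 = 1/4).
r to a first cousin = 1/8 (first cousins share one grandparent pair — two paths of length 4: r = 2·(1/2)^4 = 1/8).
Summing one r·B term per recipient: 4·0.5·0.0863 + 1·0.25·0.185 + 4·0.125·0.412 = 0.42485.
0.42485 < 0.69: the indirect benefit is less than the cost.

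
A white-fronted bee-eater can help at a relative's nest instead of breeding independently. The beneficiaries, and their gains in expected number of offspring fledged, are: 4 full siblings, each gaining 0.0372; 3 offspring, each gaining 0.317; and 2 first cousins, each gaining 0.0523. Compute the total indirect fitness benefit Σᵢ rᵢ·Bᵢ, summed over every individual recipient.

r to a full sibling = 0.5 (full sibs share both parents — two paths of length 2: r = 2·(1/2)^2 = 1/2).
r to an offspring = 1/2 (one parent–offspring link: r = (1/2)^1 = 1/2).
r to a first cousin = 0.125 (first cousins share one grandparent pair — two paths of length 4: r = 2·(1/2)^4 = 1/8).
Summing one r·B term per recipient: 4·0.5·0.0372 + 3·0.5·0.317 + 2·0.125·0.0523 = 0.562975.

0.562975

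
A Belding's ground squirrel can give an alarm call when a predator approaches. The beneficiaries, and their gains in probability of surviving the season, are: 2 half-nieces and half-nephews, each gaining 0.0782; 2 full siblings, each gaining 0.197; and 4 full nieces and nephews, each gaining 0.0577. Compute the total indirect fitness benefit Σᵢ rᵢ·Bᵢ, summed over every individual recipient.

0.27425

r to a half-niece or half-nephew = 1/8 (half-aunt/uncle↔niece/nephew: one path of length 3: r = (1/2)^3 = 1/8).
r to a full sibling = 1/2 (full sibs share both parents — two paths of length 2: r = 2·(1/2)^2 = 1/2).
r to a full niece or nephew = 1/4 (full aunt/uncle↔niece/nephew: two paths of length 3 through the shared grandparent pair: r = 2·(1/2)^3 = 1/4).
Summing one r·B term per recipient: 2·0.125·0.0782 + 2·0.5·0.197 + 4·0.25·0.0577 = 0.27425.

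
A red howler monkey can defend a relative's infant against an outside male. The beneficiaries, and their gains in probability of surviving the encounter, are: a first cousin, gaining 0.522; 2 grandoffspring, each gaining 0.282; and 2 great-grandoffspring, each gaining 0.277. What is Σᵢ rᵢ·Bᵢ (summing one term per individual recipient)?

0.2755

r to a first cousin = 1/8 (first cousins share one grandparent pair — two paths of length 4: r = 2·(1/2)^4 = 1/8).
r to a grandoffspring = 1/4 (two parent–offspring links: r = (1/2)^2 = 1/4).
r to a great-grandoffspring = 0.125 (three parent–offspring links: r = (1/2)^3 = 1/8).
Summing one r·B term per recipient: 1·0.125·0.522 + 2·0.25·0.282 + 2·0.125·0.277 = 0.2755.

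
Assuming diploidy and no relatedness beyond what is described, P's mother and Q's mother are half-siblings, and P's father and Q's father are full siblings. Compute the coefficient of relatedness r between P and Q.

Wright's path rule: contributions from independent ancestry routes add.
P and Q are related in two ways: half first cousins through their mothers (r = 1/16) and first cousins through their fathers (r = 1/8).
r = 1/16 + 1/8 = 0.1875.

0.1875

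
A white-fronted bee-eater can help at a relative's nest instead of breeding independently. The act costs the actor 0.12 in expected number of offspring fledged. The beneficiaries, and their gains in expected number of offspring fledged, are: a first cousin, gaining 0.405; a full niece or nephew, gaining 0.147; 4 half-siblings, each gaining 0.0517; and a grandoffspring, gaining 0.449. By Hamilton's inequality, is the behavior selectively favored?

Yes

Hamilton's rule: the trait is favored when the sum of r·B over every recipient exceeds the actor's cost C.
r to a first cousin = 0.125 (first cousins share one grandparent pair — two paths of length 4: r = 2·(1/2)^4 = 1/8).
r to a full niece or nephew = 1/4 (full aunt/uncle↔niece/nephew: two paths of length 3 through the shared grandparent pair: r = 2·(1/2)^3 = 1/4).
r to a half-sibling = 1/4 (half-sibs share one parent — one path of length 2: r = (1/2)^2 = 1/4).
r to a grandoffspring = 0.25 (two parent–offspring links: r = (1/2)^2 = 1/4).
Summing one r·B term per recipient: 1·0.125·0.405 + 1·0.25·0.147 + 4·0.25·0.0517 + 1·0.25·0.449 = 0.251325.
0.251325 > 0.12: the indirect benefit exceeds the cost.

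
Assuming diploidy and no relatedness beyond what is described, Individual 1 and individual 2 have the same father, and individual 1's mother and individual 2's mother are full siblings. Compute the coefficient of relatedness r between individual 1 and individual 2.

0.375

With two independent routes of shared ancestry, r is the sum of the two contributions.
Individual 1 and individual 2 are related in two ways: half-sibs through their shared father (r = 1/4) and first cousins through their mothers (r = 1/8).
r = 1/4 + 1/8 = 0.375.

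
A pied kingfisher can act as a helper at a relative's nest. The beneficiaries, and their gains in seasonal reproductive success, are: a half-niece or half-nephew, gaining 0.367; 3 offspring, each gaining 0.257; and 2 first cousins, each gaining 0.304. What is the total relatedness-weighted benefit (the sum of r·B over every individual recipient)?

r to a half-niece or half-nephew = 1/8 (half-aunt/uncle↔niece/nephew: one path of length 3: r = (1/2)^3 = 1/8).
r to an offspring = 1/2 (one parent–offspring link: r = (1/2)^1 = 1/2).
r to a first cousin = 0.125 (first cousins share one grandparent pair — two paths of length 4: r = 2·(1/2)^4 = 1/8).
Summing one r·B term per recipient: 1·0.125·0.367 + 3·0.5·0.257 + 2·0.125·0.304 = 0.507375.

0.507375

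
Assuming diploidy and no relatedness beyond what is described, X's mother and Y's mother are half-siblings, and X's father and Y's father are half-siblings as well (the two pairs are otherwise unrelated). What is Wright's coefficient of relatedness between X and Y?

0.125

Independent pedigree routes through distinct common ancestors add.
X and Y are related in two ways: half first cousins through their mothers (r = 1/16) and half first cousins through their fathers (r = 1/16).
r = 1/16 + 1/16 = 1/8 = 0.125.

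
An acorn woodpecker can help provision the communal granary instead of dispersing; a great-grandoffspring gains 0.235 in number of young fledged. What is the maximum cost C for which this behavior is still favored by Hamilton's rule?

r to a great-grandoffspring = 0.125 (three parent–offspring links: r = (1/2)^3 = 1/8).
Hamilton's rule: n·r·B > C, so the trait is favored while C < n·r·B = 1·0.125·0.235 = 0.029375.

0.029375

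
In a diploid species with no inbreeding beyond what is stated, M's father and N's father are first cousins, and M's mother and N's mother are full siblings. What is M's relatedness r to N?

Wright's path rule: contributions from independent ancestry routes add.
M and N are related in two ways: second cousins through their fathers (r = 1/32) and first cousins through their mothers (r = 1/8).
r = 1/32 + 1/8 = 5/32 = 0.15625.

0.15625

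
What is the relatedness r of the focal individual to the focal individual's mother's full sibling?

Each parent–offspring link contributes a factor of 1/2, and independent paths through distinct common ancestors add.
Full aunt/uncle↔niece/nephew: two paths of length 3 through the shared grandparent pair: r = 2·(1/2)^3 = 1/4.

0.25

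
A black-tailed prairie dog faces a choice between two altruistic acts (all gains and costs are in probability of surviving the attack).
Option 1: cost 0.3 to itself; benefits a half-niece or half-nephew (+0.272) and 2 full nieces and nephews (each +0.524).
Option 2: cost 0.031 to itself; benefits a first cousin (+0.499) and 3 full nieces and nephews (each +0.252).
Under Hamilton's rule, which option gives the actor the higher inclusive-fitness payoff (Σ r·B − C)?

Option 2

Option 1: r to a half-niece or half-nephew = 0.125.
Option 1: r to a full niece or nephew = 0.25.
Option 1: Σ r·B − C = (1·0.125·0.272 + 2·0.25·0.524) − 0.3 = -0.004.
Option 2: r to a first cousin = 0.125.
Option 2: r to a full niece or nephew = 0.25.
Option 2: Σ r·B − C = (1·0.125·0.499 + 3·0.25·0.252) − 0.031 = 0.220375.
Option 2 has the higher net inclusive-fitness payoff.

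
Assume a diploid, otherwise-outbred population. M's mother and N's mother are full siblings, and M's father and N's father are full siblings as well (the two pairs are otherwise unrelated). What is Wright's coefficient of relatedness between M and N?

0.25

With two independent routes of shared ancestry, r is the sum of the two contributions.
M and N are related in two ways: first cousins through their mothers (r = 1/8) and first cousins through their fathers (r = 1/8) — i.e. double first cousins.
r = 1/8 + 1/8 = 0.25.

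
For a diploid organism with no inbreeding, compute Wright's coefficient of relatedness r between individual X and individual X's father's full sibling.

Each parent–offspring link contributes a factor of 1/2, and independent paths through distinct common ancestors add.
Full aunt/uncle↔niece/nephew: two paths of length 3 through the shared grandparent pair: r = 2·(1/2)^3 = 1/4.

0.25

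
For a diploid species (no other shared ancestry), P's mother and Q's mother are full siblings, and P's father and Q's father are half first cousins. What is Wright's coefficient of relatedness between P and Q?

Independent pedigree routes through distinct common ancestors add.
P and Q are related in two ways: first cousins through their mothers (r = 1/8) and half second cousins through their fathers (r = 1/64).
r = 1/8 + 1/64 = 9/64 = 0.140625.

0.140625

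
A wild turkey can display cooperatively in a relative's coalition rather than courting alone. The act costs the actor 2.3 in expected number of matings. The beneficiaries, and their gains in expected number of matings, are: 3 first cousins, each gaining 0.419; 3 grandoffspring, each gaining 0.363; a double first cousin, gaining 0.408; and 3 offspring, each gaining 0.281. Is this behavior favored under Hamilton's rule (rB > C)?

No

Hamilton's rule: the trait is favored when the sum of r·B over every recipient exceeds the actor's cost C.
r to a first cousin = 0.125 (first cousins share one grandparent pair — two paths of length 4: r = 2·(1/2)^4 = 1/8).
r to a grandoffspring = 1/4 (two parent–offspring links: r = (1/2)^2 = 1/4).
r to a double first cousin = 1/4 (double first cousins share both grandparent pairs — four paths of length 4: r = 4·(1/2)^4 = 1/4).
r to an offspring = 0.5 (one parent–offspring link: r = (1/2)^1 = 1/2).
Summing one r·B term per recipient: 3·0.125·0.419 + 3·0.25·0.363 + 1·0.25·0.408 + 3·0.5·0.281 = 0.952875.
0.952875 < 2.3: the indirect benefit is less than the cost.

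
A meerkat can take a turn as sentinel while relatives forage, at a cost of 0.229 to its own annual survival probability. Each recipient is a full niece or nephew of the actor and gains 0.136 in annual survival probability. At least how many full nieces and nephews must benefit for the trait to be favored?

7

r to a full niece or nephew = 1/4 (full aunt/uncle↔niece/nephew: two paths of length 3 through the shared grandparent pair: r = 2·(1/2)^3 = 1/4).
Hamilton's rule: n·r·B > C  ⇒  n > C/(r·B) = 0.229/(0.25·0.136) = 6.735.
The smallest integer exceeding 6.735 is 7.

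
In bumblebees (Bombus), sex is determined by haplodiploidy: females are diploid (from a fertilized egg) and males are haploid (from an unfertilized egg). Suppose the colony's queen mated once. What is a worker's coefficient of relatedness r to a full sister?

Haplodiploid full sisters inherit their father's entire haploid genome identically (contributing 1/2) and on average half of their mother's contribution (1/2 · 1/2 = 1/4); r = 1/2 + 1/4 = 3/4.

0.75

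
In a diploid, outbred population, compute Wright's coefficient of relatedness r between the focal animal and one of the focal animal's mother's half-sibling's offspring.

0.0625

Each parent–offspring link contributes a factor of 1/2, and independent paths through distinct common ancestors add.
Half first cousins share one grandparent — one path of length 4: r = (1/2)^4 = 1/16.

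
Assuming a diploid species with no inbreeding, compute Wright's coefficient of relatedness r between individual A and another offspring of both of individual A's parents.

0.5

Each parent–offspring link contributes a factor of 1/2, and independent paths through distinct common ancestors add.
Full sibs share both parents — two paths of length 2: r = 2·(1/2)^2 = 1/2.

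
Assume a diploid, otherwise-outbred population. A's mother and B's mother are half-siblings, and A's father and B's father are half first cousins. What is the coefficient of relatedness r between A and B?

With two independent routes of shared ancestry, r is the sum of the two contributions.
A and B are related in two ways: half first cousins through their mothers (r = 1/16) and half second cousins through their fathers (r = 1/64).
r = 1/16 + 1/64 = 0.078125.

0.078125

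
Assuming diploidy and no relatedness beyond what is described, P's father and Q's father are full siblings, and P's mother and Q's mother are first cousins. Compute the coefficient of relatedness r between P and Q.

With two independent routes of shared ancestry, r is the sum of the two contributions.
P and Q are related in two ways: first cousins through their fathers (r = 1/8) and second cousins through their mothers (r = 1/32).
r = 1/8 + 1/32 = 5/32 = 0.15625.

0.15625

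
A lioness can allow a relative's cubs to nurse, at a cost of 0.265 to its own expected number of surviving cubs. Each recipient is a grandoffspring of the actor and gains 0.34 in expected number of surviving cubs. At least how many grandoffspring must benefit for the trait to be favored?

r to a grandoffspring = 0.25 (two parent–offspring links: r = (1/2)^2 = 1/4).
Hamilton's rule: n·r·B > C  ⇒  n > C/(r·B) = 0.265/(0.25·0.34) = 3.118.
The smallest integer exceeding 3.118 is 4.

4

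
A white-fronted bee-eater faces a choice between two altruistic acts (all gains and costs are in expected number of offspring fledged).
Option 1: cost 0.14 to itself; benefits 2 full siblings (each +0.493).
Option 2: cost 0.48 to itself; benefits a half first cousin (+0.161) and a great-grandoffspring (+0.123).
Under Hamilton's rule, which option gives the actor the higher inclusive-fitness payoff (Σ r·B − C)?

Option 1: r to a full sibling = 0.5.
Option 1: Σ r·B − C = (2·0.5·0.493) − 0.14 = 0.353.
Option 2: r to a half first cousin = 0.0625.
Option 2: r to a great-grandoffspring = 0.125.
Option 2: Σ r·B − C = (1·0.0625·0.161 + 1·0.125·0.123) − 0.48 = -0.4545625.
Option 1 has the higher net inclusive-fitness payoff.

Option 1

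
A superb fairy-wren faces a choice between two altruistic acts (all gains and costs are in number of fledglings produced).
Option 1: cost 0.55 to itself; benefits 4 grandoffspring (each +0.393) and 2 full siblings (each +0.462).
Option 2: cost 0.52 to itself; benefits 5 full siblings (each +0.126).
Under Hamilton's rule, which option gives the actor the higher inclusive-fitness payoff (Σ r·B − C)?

Option 1

Option 1: r to a grandoffspring = 0.25.
Option 1: r to a full sibling = 0.5.
Option 1: Σ r·B − C = (4·0.25·0.393 + 2·0.5·0.462) − 0.55 = 0.305.
Option 2: r to a full sibling = 0.5.
Option 2: Σ r·B − C = (5·0.5·0.126) − 0.52 = -0.205.
Option 1 has the higher net inclusive-fitness payoff.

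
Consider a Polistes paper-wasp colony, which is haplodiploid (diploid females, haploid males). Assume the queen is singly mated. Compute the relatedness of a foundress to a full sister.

0.75

Haplodiploid full sisters inherit their father's entire haploid genome identically (contributing 1/2) and on average half of their mother's contribution (1/2 · 1/2 = 1/4); r = 1/2 + 1/4 = 3/4.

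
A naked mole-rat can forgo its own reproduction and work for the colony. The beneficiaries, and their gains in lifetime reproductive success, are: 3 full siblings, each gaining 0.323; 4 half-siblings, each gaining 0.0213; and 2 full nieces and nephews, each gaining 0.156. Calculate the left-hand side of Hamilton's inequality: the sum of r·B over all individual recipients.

0.5838

r to a full sibling = 1/2 (full sibs share both parents — two paths of length 2: r = 2·(1/2)^2 = 1/2).
r to a half-sibling = 0.25 (half-sibs share one parent — one path of length 2: r = (1/2)^2 = 1/4).
r to a full niece or nephew = 0.25 (full aunt/uncle↔niece/nephew: two paths of length 3 through the shared grandparent pair: r = 2·(1/2)^3 = 1/4).
Summing one r·B term per recipient: 3·0.5·0.323 + 4·0.25·0.0213 + 2·0.25·0.156 = 0.5838.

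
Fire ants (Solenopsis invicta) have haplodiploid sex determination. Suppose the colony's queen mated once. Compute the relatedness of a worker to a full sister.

0.75

Haplodiploid full sisters inherit their father's entire haploid genome identically (contributing 1/2) and on average half of their mother's contribution (1/2 · 1/2 = 1/4); r = 1/2 + 1/4 = 3/4.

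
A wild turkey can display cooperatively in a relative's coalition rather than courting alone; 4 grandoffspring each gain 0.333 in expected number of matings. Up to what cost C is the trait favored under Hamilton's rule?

0.333

r to a grandoffspring = 1/4 (two parent–offspring links: r = (1/2)^2 = 1/4).
Hamilton's rule: n·r·B > C, so the trait is favored while C < n·r·B = 4·0.25·0.333 = 0.333.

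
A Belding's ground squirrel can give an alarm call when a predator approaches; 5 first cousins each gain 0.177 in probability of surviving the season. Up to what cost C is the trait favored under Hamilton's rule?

r to a first cousin = 0.125 (first cousins share one grandparent pair — two paths of length 4: r = 2·(1/2)^4 = 1/8).
Hamilton's rule: n·r·B > C, so the trait is favored while C < n·r·B = 5·0.125·0.177 = 0.110625.

0.110625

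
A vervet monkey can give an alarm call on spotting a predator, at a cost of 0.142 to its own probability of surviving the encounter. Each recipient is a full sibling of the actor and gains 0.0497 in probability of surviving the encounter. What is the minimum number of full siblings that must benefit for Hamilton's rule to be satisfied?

6

r to a full sibling = 1/2 (full sibs share both parents — two paths of length 2: r = 2·(1/2)^2 = 1/2).
Hamilton's rule: n·r·B > C  ⇒  n > C/(r·B) = 0.142/(0.5·0.0497) = 5.714.
The smallest integer exceeding 5.714 is 6.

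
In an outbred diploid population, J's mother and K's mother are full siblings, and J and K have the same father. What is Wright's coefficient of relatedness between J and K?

With two independent routes of shared ancestry, r is the sum of the two contributions.
J and K are related in two ways: first cousins through their mothers (r = 1/8) and half-sibs through their shared father (r = 1/4).
r = 1/8 + 1/4 = 3/8 = 0.375.

0.375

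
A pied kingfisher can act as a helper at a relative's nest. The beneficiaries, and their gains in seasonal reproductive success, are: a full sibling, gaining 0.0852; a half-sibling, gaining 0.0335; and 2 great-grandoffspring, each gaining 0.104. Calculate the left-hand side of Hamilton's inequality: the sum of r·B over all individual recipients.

0.076975

r to a full sibling = 1/2 (full sibs share both parents — two paths of length 2: r = 2·(1/2)^2 = 1/2).
r to a half-sibling = 1/4 (half-sibs share one parent — one path of length 2: r = (1/2)^2 = 1/4).
r to a great-grandoffspring = 0.125 (three parent–offspring links: r = (1/2)^3 = 1/8).
Summing one r·B term per recipient: 1·0.5·0.0852 + 1·0.25·0.0335 + 2·0.125·0.104 = 0.076975.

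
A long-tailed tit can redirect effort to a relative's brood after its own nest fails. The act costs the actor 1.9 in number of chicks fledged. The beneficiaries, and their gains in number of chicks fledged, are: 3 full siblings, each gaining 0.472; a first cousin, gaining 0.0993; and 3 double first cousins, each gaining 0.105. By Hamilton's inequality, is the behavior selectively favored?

No

Hamilton's rule: the trait is favored when the sum of r·B over every recipient exceeds the actor's cost C.
r to a full sibling = 0.5 (full sibs share both parents — two paths of length 2: r = 2·(1/2)^2 = 1/2).
r to a first cousin = 0.125 (first cousins share one grandparent pair — two paths of length 4: r = 2·(1/2)^4 = 1/8).
r to a double first cousin = 1/4 (double first cousins share both grandparent pairs — four paths of length 4: r = 4·(1/2)^4 = 1/4).
Summing one r·B term per recipient: 3·0.5·0.472 + 1·0.125·0.0993 + 3·0.25·0.105 = 0.7991625.
0.7991625 < 1.9: the indirect benefit is less than the cost.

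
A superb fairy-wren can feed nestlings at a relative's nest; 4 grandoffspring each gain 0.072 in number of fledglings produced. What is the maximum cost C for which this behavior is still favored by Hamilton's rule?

0.072

r to a grandoffspring = 0.25 (two parent–offspring links: r = (1/2)^2 = 1/4).
Hamilton's rule: n·r·B > C, so the trait is favored while C < n·r·B = 4·0.25·0.072 = 0.072.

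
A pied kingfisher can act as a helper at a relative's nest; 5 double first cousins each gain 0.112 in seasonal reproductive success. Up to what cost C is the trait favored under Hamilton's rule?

r to a double first cousin = 0.25 (double first cousins share both grandparent pairs — four paths of length 4: r = 4·(1/2)^4 = 1/4).
Hamilton's rule: n·r·B > C, so the trait is favored while C < n·r·B = 5·0.25·0.112 = 0.14.

0.14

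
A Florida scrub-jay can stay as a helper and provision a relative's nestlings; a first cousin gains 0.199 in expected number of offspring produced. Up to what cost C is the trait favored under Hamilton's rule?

0.024875

r to a first cousin = 0.125 (first cousins share one grandparent pair — two paths of length 4: r = 2·(1/2)^4 = 1/8).
Hamilton's rule: n·r·B > C, so the trait is favored while C < n·r·B = 1·0.125·0.199 = 0.024875.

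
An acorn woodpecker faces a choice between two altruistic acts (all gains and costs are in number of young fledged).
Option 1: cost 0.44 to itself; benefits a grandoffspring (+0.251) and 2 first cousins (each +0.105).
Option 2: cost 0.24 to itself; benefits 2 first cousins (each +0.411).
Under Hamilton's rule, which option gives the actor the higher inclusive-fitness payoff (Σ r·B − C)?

Option 1: r to a grandoffspring = 0.25.
Option 1: r to a first cousin = 0.125.
Option 1: Σ r·B − C = (1·0.25·0.251 + 2·0.125·0.105) − 0.44 = -0.351.
Option 2: r to a first cousin = 0.125.
Option 2: Σ r·B − C = (2·0.125·0.411) − 0.24 = -0.13725.
Option 2 has the higher net inclusive-fitness payoff.

Option 2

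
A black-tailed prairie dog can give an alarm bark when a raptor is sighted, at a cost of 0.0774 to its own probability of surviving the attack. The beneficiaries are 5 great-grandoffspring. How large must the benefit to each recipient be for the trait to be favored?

r to a great-grandoffspring = 0.125 (three parent–offspring links: r = (1/2)^3 = 1/8).
Hamilton's rule with n recipients of equal r: n·r·B > C, so B > C/(n·r) = 0.0774/(5·0.125) = 0.1238.

0.1238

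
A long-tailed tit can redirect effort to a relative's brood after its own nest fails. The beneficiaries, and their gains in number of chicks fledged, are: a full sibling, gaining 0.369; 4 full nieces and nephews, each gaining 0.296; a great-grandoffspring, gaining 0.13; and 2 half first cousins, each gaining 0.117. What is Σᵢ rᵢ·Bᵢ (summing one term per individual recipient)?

r to a full sibling = 1/2 (full sibs share both parents — two paths of length 2: r = 2·(1/2)^2 = 1/2).
r to a full niece or nephew = 1/4 (full aunt/uncle↔niece/nephew: two paths of length 3 through the shared grandparent pair: r = 2·(1/2)^3 = 1/4).
r to a great-grandoffspring = 0.125 (three parent–offspring links: r = (1/2)^3 = 1/8).
r to a half first cousin = 0.0625 (half first cousins share one grandparent — one path of length 4: r = (1/2)^4 = 1/16).
Summing one r·B term per recipient: 1·0.5·0.369 + 4·0.25·0.296 + 1·0.125·0.13 + 2·0.0625·0.117 = 0.511375.

0.511375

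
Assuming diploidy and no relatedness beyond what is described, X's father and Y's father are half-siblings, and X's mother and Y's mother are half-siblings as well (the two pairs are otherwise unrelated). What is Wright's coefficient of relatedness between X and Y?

0.125

With two independent routes of shared ancestry, r is the sum of the two contributions.
X and Y are related in two ways: half first cousins through their fathers (r = 1/16) and half first cousins through their mothers (r = 1/16).
r = 1/16 + 1/16 = 0.125.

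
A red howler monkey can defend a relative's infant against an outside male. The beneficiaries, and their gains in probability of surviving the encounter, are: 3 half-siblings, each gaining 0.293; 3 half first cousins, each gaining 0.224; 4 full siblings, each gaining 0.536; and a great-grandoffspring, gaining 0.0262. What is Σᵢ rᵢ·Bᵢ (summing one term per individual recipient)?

r to a half-sibling = 1/4 (half-sibs share one parent — one path of length 2: r = (1/2)^2 = 1/4).
r to a half first cousin = 1/16 (half first cousins share one grandparent — one path of length 4: r = (1/2)^4 = 1/16).
r to a full sibling = 1/2 (full sibs share both parents — two paths of length 2: r = 2·(1/2)^2 = 1/2).
r to a great-grandoffspring = 1/8 (three parent–offspring links: r = (1/2)^3 = 1/8).
Summing one r·B term per recipient: 3·0.25·0.293 + 3·0.0625·0.224 + 4·0.5·0.536 + 1·0.125·0.0262 = 1.337025.

1.337025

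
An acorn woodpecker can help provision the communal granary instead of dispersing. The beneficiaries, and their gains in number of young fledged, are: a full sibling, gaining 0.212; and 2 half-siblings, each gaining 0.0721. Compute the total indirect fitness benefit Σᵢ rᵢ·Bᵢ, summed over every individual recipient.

0.14205

r to a full sibling = 1/2 (full sibs share both parents — two paths of length 2: r = 2·(1/2)^2 = 1/2).
r to a half-sibling = 0.25 (half-sibs share one parent — one path of length 2: r = (1/2)^2 = 1/4).
Summing one r·B term per recipient: 1·0.5·0.212 + 2·0.25·0.0721 = 0.14205.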